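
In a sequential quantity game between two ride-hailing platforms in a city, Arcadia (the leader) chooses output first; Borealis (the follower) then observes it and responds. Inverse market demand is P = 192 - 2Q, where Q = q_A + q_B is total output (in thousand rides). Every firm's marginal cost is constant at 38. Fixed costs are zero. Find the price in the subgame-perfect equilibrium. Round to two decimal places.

76.50

Solve by backward induction. Given q_A, the follower Borealis maximises π_B = (192 - 2q_A - 2q_B)q_B - 38q_B.
Setting the follower's marginal profit to zero, 154 - 2q_A - 4q_B = 0, i.e. q_B = (154 - 2q_A)/4.
The leader anticipates this reaction. Substituting into P = 192 - 2Q gives P = 115 - q_A, so π_A = (115 - q_A)q_A - 38q_A.
Maximising: ∂π_A/∂q_A = 77 - 2q_A = 0, giving q_A = 77/2.
Then q_B = (154 - 2·(77/2))/4 = 77/4.
Total output Q = 231/4, so price P = 192 - 2·(231/4) = 153/2.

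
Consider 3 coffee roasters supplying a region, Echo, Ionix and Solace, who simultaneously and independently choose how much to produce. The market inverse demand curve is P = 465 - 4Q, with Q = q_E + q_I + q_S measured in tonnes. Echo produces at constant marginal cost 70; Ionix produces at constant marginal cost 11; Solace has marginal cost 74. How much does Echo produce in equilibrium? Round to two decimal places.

21.25

Echo's profit: π_E = (465 - 4Q)q_E - (70q_E). Setting ∂π_E/∂q_E = 0: 395 - 8q_E - 4(q_I + q_S) = 0.
Ionix's profit: π_I = (465 - 4Q)q_I - (11q_I). Setting ∂π_I/∂q_I = 0: 454 - 8q_I - 4(q_E + q_S) = 0.
Solace's profit: π_S = (465 - 4Q)q_S - (74q_S). Setting ∂π_S/∂q_S = 0: 391 - 8q_S - 4(q_E + q_I) = 0.
Summing all 3 equations gives 1240 − 16Q = 0, hence Q = 155/2.
Back-substituting: q_E = (395 − 310)/4 = 85/4, q_I = (454 − 310)/4 = 36, q_S = (391 − 310)/4 = 81/4.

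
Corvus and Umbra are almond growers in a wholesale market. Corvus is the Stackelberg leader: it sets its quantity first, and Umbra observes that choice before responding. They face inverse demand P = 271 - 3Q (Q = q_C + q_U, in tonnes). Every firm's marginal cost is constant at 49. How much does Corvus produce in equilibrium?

37

The follower Umbra best-responds to any q_C: π_U = (271 - 3Q)q_U - 49q_U.
Setting the follower's marginal profit to zero, 222 - 3q_C - 6q_U = 0, i.e. q_U = (222 - 3q_C)/6.
Corvus substitutes q_U(q_C) into its own profit: π_C = q_C(271 - 3q_C - (222 - 3q_C)/2) - 49q_C = (160 - (3/2)q_C)q_C - 49q_C.
Maximising: ∂π_C/∂q_C = 111 - 3q_C = 0, giving q_C = 37.
Then q_U = (222 - 3·37)/6 = 37/2.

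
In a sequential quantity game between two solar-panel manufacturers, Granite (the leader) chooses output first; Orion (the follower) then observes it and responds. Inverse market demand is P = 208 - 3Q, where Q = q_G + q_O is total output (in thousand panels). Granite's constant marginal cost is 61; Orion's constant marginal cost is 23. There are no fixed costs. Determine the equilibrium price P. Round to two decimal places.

Solve by backward induction. Given q_G, the follower Orion maximises π_O = (208 - 3q_G - 3q_O)q_O - 23q_O.
∂π_O/∂q_O = 185 - 3q_G - 6q_O = 0 gives the reaction function q_O = (185 - 3q_G)/6.
Granite substitutes q_O(q_G) into its own profit: π_G = q_G(208 - 3q_G - (185 - 3q_G)/2) - 61q_G = (231/2 - (3/2)q_G)q_G - 61q_G.
Leader FOC: 109/2 - 3q_G = 0, so q_G = 109/6.
Then q_O = (185 - 3·(109/6))/6 = 87/4.
Total output Q = 479/12, so price P = 208 - 3·(479/12) = 353/4.

88.25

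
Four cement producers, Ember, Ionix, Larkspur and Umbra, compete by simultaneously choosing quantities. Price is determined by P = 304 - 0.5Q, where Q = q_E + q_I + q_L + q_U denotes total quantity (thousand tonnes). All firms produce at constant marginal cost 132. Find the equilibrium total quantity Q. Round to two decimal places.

275.20

A representative firm's profit is π_i = q_i(304 - 0.5Q) - 132q_i.
First-order condition (treating rivals' output as given): 172 - q_i - (1/2)·Σ_{j≠i} q_j = 0.
With identical firms every q_j equals q_i, so Σ_{j≠i} q_j = 3q_i and 172 = (5/2)q_i, giving q_i = 344/5.
Total output Q = 344/5 + 344/5 + 344/5 + 344/5 = 1376/5.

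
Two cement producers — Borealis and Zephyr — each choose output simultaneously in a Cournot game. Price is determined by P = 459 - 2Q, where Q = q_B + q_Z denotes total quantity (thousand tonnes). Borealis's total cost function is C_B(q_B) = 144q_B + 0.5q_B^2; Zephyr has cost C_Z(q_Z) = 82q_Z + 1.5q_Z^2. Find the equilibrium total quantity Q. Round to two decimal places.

Borealis's profit: π_B = (459 - 2Q)q_B - (144q_B + (1/2)q_B²). Setting ∂π_B/∂q_B = 0: 315 - 5q_B - 2(q_Z) = 0.
Zephyr's first-order condition: 377 - 7q_Z - 2(q_B) = 0.
Rearranging gives the reaction functions q_B = (315 - 2q_Z)/5 and q_Z = (377 - 2q_B)/7.
Solving the pair: q_B = 1451/31, q_Z = 1255/31.
Total output Q = 1451/31 + 1255/31 = 87.2903.

87.29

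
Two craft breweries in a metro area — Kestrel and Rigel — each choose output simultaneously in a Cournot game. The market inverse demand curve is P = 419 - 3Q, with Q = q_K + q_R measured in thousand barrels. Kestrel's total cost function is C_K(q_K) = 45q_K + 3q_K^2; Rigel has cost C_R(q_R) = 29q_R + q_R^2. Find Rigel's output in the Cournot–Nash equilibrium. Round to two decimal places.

Kestrel's profit: π_K = (419 - 3Q)q_K - (45q_K + 3q_K²). Setting ∂π_K/∂q_K = 0: 374 - 12q_K - 3(q_R) = 0.
Rigel's profit: π_R = (419 - 3Q)q_R - (29q_R + q_R²). Setting ∂π_R/∂q_R = 0: 390 - 8q_R - 3(q_K) = 0.
Rearranging gives the reaction functions q_K = (374 - 3q_R)/12 and q_R = (390 - 3q_K)/8.
Substituting one into the other gives q_K = 1822/87 and q_R = 1186/29.

40.90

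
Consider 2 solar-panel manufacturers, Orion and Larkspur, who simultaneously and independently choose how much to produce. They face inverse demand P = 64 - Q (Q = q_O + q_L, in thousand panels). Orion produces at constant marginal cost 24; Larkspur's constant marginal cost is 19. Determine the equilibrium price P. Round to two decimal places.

35.67

Orion's profit: π_O = (64 - Q)q_O - (24q_O). Setting ∂π_O/∂q_O = 0: 40 - 2q_O - (q_L) = 0.
Larkspur's profit: π_L = (64 - Q)q_L - (19q_L). Setting ∂π_L/∂q_L = 0: 45 - 2q_L - (q_O) = 0.
Rearranging gives the reaction functions q_O = (40 - q_L)/2 and q_L = (45 - q_O)/2.
Solving the pair: q_O = 35/3, q_L = 50/3.
Total output Q = 85/3, so price P = 64 - 85/3 = 107/3.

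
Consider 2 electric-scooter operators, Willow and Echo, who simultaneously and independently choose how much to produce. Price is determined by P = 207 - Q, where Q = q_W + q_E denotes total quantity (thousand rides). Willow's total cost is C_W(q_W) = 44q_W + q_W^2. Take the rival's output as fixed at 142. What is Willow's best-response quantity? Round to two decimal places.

5.25

With the rival's output fixed at 142, Willow's profit is π_W = (207 - 142 - q_W)q_W - (44q_W + q_W²) = (65 - q_W)q_W - (44q_W + q_W²).
∂π_W/∂q_W = 21 - 4q_W = 0, so q_W = 21/4.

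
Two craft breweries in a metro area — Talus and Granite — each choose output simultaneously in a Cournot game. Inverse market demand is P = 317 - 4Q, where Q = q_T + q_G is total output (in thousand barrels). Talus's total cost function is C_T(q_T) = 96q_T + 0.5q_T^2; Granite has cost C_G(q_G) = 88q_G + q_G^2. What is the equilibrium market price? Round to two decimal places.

Talus's profit: π_T = (317 - 4Q)q_T - (96q_T + (1/2)q_T²). Setting ∂π_T/∂q_T = 0: 221 - 9q_T - 4(q_G) = 0.
Granite's profit: π_G = (317 - 4Q)q_G - (88q_G + q_G²). Setting ∂π_G/∂q_G = 0: 229 - 10q_G - 4(q_T) = 0.
Best responses: q_T = (221 - 4q_G)/9, q_G = (229 - 4q_T)/10.
Solving the pair: q_T = 647/37, q_G = 1177/74.
Total output Q = 33.3919, so price P = 317 - 4·33.3919 = 183.4324.

183.43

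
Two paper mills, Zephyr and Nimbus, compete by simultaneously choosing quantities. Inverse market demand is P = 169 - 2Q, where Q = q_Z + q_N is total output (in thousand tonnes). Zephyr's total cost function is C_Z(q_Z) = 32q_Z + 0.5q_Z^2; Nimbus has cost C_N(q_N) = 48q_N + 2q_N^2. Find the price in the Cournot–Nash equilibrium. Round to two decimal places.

103.17

Zephyr's profit: π_Z = (169 - 2Q)q_Z - (32q_Z + (1/2)q_Z²). Setting ∂π_Z/∂q_Z = 0: 137 - 5q_Z - 2(q_N) = 0.
Nimbus's profit: π_N = (169 - 2Q)q_N - (48q_N + 2q_N²). Setting ∂π_N/∂q_N = 0: 121 - 8q_N - 2(q_Z) = 0.
So q_Z = (137 - 2q_N)/5 and q_N = (121 - 2q_Z)/8.
Substituting one into the other gives q_Z = 427/18 and q_N = 331/36.
Total output Q = 395/12, so price P = 169 - 2·(395/12) = 619/6.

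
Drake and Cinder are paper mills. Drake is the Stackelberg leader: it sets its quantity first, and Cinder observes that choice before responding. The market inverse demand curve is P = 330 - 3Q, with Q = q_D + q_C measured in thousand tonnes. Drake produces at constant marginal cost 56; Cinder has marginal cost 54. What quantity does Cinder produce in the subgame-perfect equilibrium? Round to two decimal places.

23.33

The follower Cinder best-responds to any q_D: π_C = (330 - 3Q)q_C - 54q_C.
∂π_C/∂q_C = 276 - 3q_D - 6q_C = 0 gives the reaction function q_C = (276 - 3q_D)/6.
The leader anticipates this reaction. Substituting into P = 330 - 3Q gives P = 192 - (3/2)q_D, so π_D = (192 - (3/2)q_D)q_D - 56q_D.
The leader's first-order condition 136 - 3q_D = 0 yields q_D = 136/3.
Then q_C = (276 - 3·(136/3))/6 = 70/3.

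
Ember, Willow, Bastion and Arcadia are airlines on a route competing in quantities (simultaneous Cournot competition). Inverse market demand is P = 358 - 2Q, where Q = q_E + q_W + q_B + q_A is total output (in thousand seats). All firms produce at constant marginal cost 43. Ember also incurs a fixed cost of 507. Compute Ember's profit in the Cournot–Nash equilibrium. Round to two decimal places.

1477.50

Each firm earns π_i = (358 - 2Q)q_i - 43q_i.
Setting ∂π_i/∂q_i = 0 with rivals' quantities fixed: 315 - 4q_i - 2·Σ_{j≠i} q_j = 0.
With identical firms every q_j equals q_i, so Σ_{j≠i} q_j = 3q_i and 315 = 10q_i, giving q_i = 63/2.
Price P = 358 - 2·126 = 106.
Ember's profit: (106 - 43)·(63/2) - 507 = 1477.5000.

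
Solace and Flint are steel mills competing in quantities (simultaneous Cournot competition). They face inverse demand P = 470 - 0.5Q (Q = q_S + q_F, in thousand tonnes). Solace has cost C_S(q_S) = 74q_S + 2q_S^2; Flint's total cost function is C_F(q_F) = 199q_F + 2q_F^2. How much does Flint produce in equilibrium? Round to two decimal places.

46.75

Solace's profit: π_S = (470 - 0.5Q)q_S - (74q_S + 2q_S²). Setting ∂π_S/∂q_S = 0: 396 - 5q_S - (1/2)(q_F) = 0.
Flint's profit: π_F = (470 - 0.5Q)q_F - (199q_F + 2q_F²). Setting ∂π_F/∂q_F = 0: 271 - 5q_F - (1/2)(q_S) = 0.
Best responses: q_S = (396 - (1/2)q_F)/5, q_F = (271 - (1/2)q_S)/5.
Substituting one into the other gives q_S = 74.5253 and q_F = 46.7475.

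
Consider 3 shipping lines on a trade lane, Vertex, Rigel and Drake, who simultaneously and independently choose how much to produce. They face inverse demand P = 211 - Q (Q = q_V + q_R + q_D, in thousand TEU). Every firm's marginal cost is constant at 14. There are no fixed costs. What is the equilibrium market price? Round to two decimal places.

63.25

A representative firm's profit is π_i = q_i(211 - Q) - 14q_i.
Setting ∂π_i/∂q_i = 0 with rivals' quantities fixed: 197 - 2q_i - Σ_{j≠i} q_j = 0.
With identical firms every q_j equals q_i, so Σ_{j≠i} q_j = 2q_i and 197 = 4q_i, giving q_i = 197/4.
Total output Q = 591/4, so price P = 211 - 591/4 = 253/4.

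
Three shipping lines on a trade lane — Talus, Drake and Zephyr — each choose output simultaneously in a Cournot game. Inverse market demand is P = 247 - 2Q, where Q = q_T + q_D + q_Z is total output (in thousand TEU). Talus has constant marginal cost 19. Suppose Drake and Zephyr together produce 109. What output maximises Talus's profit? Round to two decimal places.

With rivals' combined output fixed at 109, Talus's profit is π_T = (247 - 2·109 - 2q_T)q_T - (19q_T) = (29 - 2q_T)q_T - (19q_T).
∂π_T/∂q_T = 10 - 4q_T = 0, so q_T = 5/2.

2.50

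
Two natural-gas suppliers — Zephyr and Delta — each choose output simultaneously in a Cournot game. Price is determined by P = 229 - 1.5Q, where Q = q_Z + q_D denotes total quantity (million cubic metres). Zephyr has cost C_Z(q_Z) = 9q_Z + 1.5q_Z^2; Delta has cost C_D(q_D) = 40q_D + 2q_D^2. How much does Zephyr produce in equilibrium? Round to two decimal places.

31.61

Zephyr's profit: π_Z = (229 - 1.5Q)q_Z - (9q_Z + (3/2)q_Z²). Setting ∂π_Z/∂q_Z = 0: 220 - 6q_Z - (3/2)(q_D) = 0.
Delta's profit: π_D = (229 - 1.5Q)q_D - (40q_D + 2q_D²). Setting ∂π_D/∂q_D = 0: 189 - 7q_D - (3/2)(q_Z) = 0.
Rearranging gives the reaction functions q_Z = (220 - (3/2)q_D)/6 and q_D = (189 - (3/2)q_Z)/7.
Substituting one into the other gives q_Z = 31.6101 and q_D = 1072/53.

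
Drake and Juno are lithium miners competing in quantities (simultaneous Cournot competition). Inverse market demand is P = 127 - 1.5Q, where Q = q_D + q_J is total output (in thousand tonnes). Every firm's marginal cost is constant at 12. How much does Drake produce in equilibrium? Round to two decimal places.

A representative firm's profit is π_i = q_i(127 - 1.5Q) - 12q_i.
First-order condition (treating rivals' output as given): 115 - 3q_i - (3/2)q_j = 0.
With identical firms every q_j equals q_i, so q_j = q_i and 115 = (9/2)q_i, giving q_i = 230/9.

25.56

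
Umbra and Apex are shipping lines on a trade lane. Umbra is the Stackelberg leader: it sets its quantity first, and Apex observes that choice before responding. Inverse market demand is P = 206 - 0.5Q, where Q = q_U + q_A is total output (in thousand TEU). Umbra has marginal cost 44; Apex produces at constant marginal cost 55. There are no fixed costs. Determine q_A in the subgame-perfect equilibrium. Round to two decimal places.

The follower Apex best-responds to any q_U: π_A = (206 - 0.5Q)q_A - 55q_A.
∂π_A/∂q_A = 151 - (1/2)q_U - q_A = 0 gives the reaction function q_A = (151 - (1/2)q_U).
The leader anticipates this reaction. Substituting into P = 206 - 0.5Q gives P = 261/2 - (1/4)q_U, so π_U = (261/2 - (1/4)q_U)q_U - 44q_U.
Maximising: ∂π_U/∂q_U = 173/2 - (1/2)q_U = 0, giving q_U = 173.
Then q_A = (151 - (1/2)·173) = 129/2.

64.50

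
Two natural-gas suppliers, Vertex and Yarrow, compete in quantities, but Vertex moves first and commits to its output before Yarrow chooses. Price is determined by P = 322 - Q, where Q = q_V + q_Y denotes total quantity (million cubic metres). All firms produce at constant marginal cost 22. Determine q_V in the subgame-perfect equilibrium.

150

The follower Yarrow best-responds to any q_V: π_Y = (322 - Q)q_Y - 22q_Y.
Setting the follower's marginal profit to zero, 300 - q_V - 2q_Y = 0, i.e. q_Y = (300 - q_V)/2.
The leader anticipates this reaction. Substituting into P = 322 - Q gives P = 172 - (1/2)q_V, so π_V = (172 - (1/2)q_V)q_V - 22q_V.
Leader FOC: 150 - q_V = 0, so q_V = 150.
Then q_Y = (300 - 150)/2 = 75.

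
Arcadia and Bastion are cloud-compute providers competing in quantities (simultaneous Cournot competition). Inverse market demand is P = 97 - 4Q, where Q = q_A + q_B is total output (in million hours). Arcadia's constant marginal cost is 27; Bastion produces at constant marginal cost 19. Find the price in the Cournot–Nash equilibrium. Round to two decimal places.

Arcadia's profit: π_A = (97 - 4Q)q_A - (27q_A). Setting ∂π_A/∂q_A = 0: 70 - 8q_A - 4(q_B) = 0.
Bastion's first-order condition: 78 - 8q_B - 4(q_A) = 0.
Rearranging gives the reaction functions q_A = (70 - 4q_B)/8 and q_B = (78 - 4q_A)/8.
Substituting one into the other gives q_A = 31/6 and q_B = 43/6.
Total output Q = 37/3, so price P = 97 - 4·(37/3) = 143/3.

47.67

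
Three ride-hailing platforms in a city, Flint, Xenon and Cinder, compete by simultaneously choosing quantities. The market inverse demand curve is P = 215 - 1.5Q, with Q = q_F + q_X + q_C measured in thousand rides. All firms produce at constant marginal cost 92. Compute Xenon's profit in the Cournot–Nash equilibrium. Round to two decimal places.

630.38

A representative firm's profit is π_i = q_i(215 - 1.5Q) - 92q_i.
Setting ∂π_i/∂q_i = 0 with rivals' quantities fixed: 123 - 3q_i - (3/2)·Σ_{j≠i} q_j = 0.
By symmetry each firm produces the same amount; substituting Σ_{j≠i} q_j = 2q_i yields q_i = 123/6 = 41/2.
Price P = 215 - (3/2)·(123/2) = 491/4.
Xenon's profit: (491/4 - 92)·(41/2) = 630.3750.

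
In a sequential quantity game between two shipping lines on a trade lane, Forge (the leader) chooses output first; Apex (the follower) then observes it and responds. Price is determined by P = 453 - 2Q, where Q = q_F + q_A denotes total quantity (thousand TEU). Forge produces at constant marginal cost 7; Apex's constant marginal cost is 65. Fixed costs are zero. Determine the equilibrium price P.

Solve by backward induction. Given q_F, the follower Apex maximises π_A = (453 - 2q_F - 2q_A)q_A - 65q_A.
Follower FOC: 388 - 2q_F - 4q_A = 0, so q_A(q_F) = (388 - 2q_F)/4.
Forge substitutes q_A(q_F) into its own profit: π_F = q_F(453 - 2q_F - (388 - 2q_F)/2) - 7q_F = (259 - q_F)q_F - 7q_F.
Leader FOC: 252 - 2q_F = 0, so q_F = 126.
Then q_A = (388 - 2·126)/4 = 34.
Total output Q = 160, so price P = 453 - 2·160 = 133.

133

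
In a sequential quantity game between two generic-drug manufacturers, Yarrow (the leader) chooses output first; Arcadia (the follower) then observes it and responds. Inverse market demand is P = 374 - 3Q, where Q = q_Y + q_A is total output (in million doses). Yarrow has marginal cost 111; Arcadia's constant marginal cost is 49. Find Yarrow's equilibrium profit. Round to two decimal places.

The follower Arcadia best-responds to any q_Y: π_A = (374 - 3Q)q_A - 49q_A.
Setting the follower's marginal profit to zero, 325 - 3q_Y - 6q_A = 0, i.e. q_A = (325 - 3q_Y)/6.
Yarrow substitutes q_A(q_Y) into its own profit: π_Y = q_Y(374 - 3q_Y - (325 - 3q_Y)/2) - 111q_Y = (423/2 - (3/2)q_Y)q_Y - 111q_Y.
Maximising: ∂π_Y/∂q_Y = 201/2 - 3q_Y = 0, giving q_Y = 67/2.
Then q_A = (325 - 3·(67/2))/6 = 449/12.
Price P = 374 - 3·(851/12) = 645/4.
Yarrow's profit: (645/4 - 111)·(67/2) = 1683.3750.

1683.38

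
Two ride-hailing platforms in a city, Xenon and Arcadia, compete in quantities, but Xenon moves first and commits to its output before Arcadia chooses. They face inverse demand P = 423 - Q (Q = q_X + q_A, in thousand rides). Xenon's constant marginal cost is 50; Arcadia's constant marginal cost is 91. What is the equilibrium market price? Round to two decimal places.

Solve by backward induction. Given q_X, the follower Arcadia maximises π_A = (423 - q_X - q_A)q_A - 91q_A.
Follower FOC: 332 - q_X - 2q_A = 0, so q_A(q_X) = (332 - q_X)/2.
Xenon substitutes q_A(q_X) into its own profit: π_X = q_X(423 - q_X - (332 - q_X)/2) - 50q_X = (257 - (1/2)q_X)q_X - 50q_X.
The leader's first-order condition 207 - q_X = 0 yields q_X = 207.
Then q_A = (332 - 207)/2 = 125/2.
Total output Q = 539/2, so price P = 423 - 539/2 = 307/2.

153.50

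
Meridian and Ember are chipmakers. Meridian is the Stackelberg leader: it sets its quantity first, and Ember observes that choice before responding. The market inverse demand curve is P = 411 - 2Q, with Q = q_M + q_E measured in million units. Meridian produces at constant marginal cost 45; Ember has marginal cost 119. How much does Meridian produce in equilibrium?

Solve by backward induction. Given q_M, the follower Ember maximises π_E = (411 - 2q_M - 2q_E)q_E - 119q_E.
Setting the follower's marginal profit to zero, 292 - 2q_M - 4q_E = 0, i.e. q_E = (292 - 2q_M)/4.
The leader anticipates this reaction. Substituting into P = 411 - 2Q gives P = 265 - q_M, so π_M = (265 - q_M)q_M - 45q_M.
Maximising: ∂π_M/∂q_M = 220 - 2q_M = 0, giving q_M = 110.
Then q_E = (292 - 2·110)/4 = 18.

110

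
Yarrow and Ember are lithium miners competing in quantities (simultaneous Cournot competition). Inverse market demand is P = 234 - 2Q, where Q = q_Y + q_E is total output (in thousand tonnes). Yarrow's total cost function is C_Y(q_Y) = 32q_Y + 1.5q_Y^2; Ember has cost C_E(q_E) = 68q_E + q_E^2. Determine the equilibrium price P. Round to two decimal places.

147.79

Yarrow's profit: π_Y = (234 - 2Q)q_Y - (32q_Y + (3/2)q_Y²). Setting ∂π_Y/∂q_Y = 0: 202 - 7q_Y - 2(q_E) = 0.
Ember's profit: π_E = (234 - 2Q)q_E - (68q_E + q_E²). Setting ∂π_E/∂q_E = 0: 166 - 6q_E - 2(q_Y) = 0.
Rearranging gives the reaction functions q_Y = (202 - 2q_E)/7 and q_E = (166 - 2q_Y)/6.
Substituting one into the other gives q_Y = 440/19 and q_E = 379/19.
Total output Q = 819/19, so price P = 234 - 2·(819/19) = 147.7895.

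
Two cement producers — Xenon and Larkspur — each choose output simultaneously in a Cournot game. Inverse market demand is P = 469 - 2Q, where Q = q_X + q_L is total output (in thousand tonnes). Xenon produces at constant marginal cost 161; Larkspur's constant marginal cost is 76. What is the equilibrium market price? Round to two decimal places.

Xenon's profit: π_X = (469 - 2Q)q_X - (161q_X). Setting ∂π_X/∂q_X = 0: 308 - 4q_X - 2(q_L) = 0.
Larkspur's first-order condition: 393 - 4q_L - 2(q_X) = 0.
So q_X = (308 - 2q_L)/4 and q_L = (393 - 2q_X)/4.
Solving the pair: q_X = 223/6, q_L = 239/3.
Total output Q = 701/6, so price P = 469 - 2·(701/6) = 706/3.

235.33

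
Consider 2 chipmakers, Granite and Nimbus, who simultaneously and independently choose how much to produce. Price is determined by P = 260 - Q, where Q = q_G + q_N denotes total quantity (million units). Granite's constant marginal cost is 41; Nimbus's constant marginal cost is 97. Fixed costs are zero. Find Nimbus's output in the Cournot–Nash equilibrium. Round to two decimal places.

35.67

Granite's profit: π_G = (260 - Q)q_G - (41q_G). Setting ∂π_G/∂q_G = 0: 219 - 2q_G - (q_N) = 0.
Nimbus's profit: π_N = (260 - Q)q_N - (97q_N). Setting ∂π_N/∂q_N = 0: 163 - 2q_N - (q_G) = 0.
So q_G = (219 - q_N)/2 and q_N = (163 - q_G)/2.
Solving the pair: q_G = 275/3, q_N = 107/3.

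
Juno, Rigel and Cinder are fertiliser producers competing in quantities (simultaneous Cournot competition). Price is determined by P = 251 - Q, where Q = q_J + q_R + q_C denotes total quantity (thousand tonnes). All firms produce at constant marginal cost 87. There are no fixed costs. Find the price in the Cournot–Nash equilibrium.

128

Each firm earns π_i = (251 - Q)q_i - 87q_i.
First-order condition (treating rivals' output as given): 164 - 2q_i - Σ_{j≠i} q_j = 0.
By symmetry each firm produces the same amount; substituting Σ_{j≠i} q_j = 2q_i yields q_i = 164/4 = 41.
Total output Q = 123, so price P = 251 - 123 = 128.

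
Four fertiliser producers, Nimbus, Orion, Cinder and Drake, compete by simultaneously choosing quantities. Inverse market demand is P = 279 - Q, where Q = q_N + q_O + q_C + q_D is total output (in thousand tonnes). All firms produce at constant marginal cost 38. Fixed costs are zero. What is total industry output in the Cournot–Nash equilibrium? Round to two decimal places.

Each firm earns π_i = (279 - Q)q_i - 38q_i.
Setting ∂π_i/∂q_i = 0 with rivals' quantities fixed: 241 - 2q_i - Σ_{j≠i} q_j = 0.
By symmetry each firm produces the same amount; substituting Σ_{j≠i} q_j = 3q_i yields q_i = 241/5.
Total output Q = 241/5 + 241/5 + 241/5 + 241/5 = 964/5.

192.80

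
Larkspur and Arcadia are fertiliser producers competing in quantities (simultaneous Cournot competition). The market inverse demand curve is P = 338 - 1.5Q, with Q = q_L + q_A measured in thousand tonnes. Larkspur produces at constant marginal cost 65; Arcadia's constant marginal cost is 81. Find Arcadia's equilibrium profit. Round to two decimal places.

4302.30

Larkspur's profit: π_L = (338 - 1.5Q)q_L - (65q_L). Setting ∂π_L/∂q_L = 0: 273 - 3q_L - (3/2)(q_A) = 0.
Arcadia's profit: π_A = (338 - 1.5Q)q_A - (81q_A). Setting ∂π_A/∂q_A = 0: 257 - 3q_A - (3/2)(q_L) = 0.
Best responses: q_L = (273 - (3/2)q_A)/3, q_A = (257 - (3/2)q_L)/3.
Solving the pair: q_L = 578/9, q_A = 482/9.
Price P = 338 - (3/2)·(1060/9) = 484/3.
Arcadia's profit: (484/3 - 81)·(482/9) = 4302.2963.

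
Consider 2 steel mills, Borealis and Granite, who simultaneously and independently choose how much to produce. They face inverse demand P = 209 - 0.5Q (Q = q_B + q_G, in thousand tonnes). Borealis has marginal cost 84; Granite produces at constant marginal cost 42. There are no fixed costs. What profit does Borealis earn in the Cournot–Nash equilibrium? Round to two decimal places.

Borealis's profit: π_B = (209 - 0.5Q)q_B - (84q_B). Setting ∂π_B/∂q_B = 0: 125 - q_B - (1/2)(q_G) = 0.
Granite's profit: π_G = (209 - 0.5Q)q_G - (42q_G). Setting ∂π_G/∂q_G = 0: 167 - q_G - (1/2)(q_B) = 0.
Rearranging gives the reaction functions q_B = (125 - (1/2)q_G) and q_G = (167 - (1/2)q_B).
Solving the pair: q_B = 166/3, q_G = 418/3.
Price P = 209 - (1/2)·(584/3) = 335/3.
Borealis's profit: (335/3 - 84)·(166/3) = 1530.8889.

1530.89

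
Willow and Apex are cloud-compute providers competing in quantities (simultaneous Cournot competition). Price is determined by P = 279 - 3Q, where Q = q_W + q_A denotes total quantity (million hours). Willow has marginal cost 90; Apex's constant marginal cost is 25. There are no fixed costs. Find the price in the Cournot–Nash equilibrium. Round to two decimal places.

131.33

Willow's profit: π_W = (279 - 3Q)q_W - (90q_W). Setting ∂π_W/∂q_W = 0: 189 - 6q_W - 3(q_A) = 0.
Apex's profit: π_A = (279 - 3Q)q_A - (25q_A). Setting ∂π_A/∂q_A = 0: 254 - 6q_A - 3(q_W) = 0.
Best responses: q_W = (189 - 3q_A)/6, q_A = (254 - 3q_W)/6.
Solving the pair: q_W = 124/9, q_A = 319/9.
Total output Q = 443/9, so price P = 279 - 3·(443/9) = 394/3.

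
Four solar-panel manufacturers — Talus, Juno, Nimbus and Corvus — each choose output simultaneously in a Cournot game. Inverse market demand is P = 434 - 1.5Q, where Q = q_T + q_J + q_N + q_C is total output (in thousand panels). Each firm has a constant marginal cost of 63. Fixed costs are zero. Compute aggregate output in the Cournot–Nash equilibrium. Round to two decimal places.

197.87

A representative firm's profit is π_i = q_i(434 - 1.5Q) - 63q_i.
First-order condition (treating rivals' output as given): 371 - 3q_i - (3/2)·Σ_{j≠i} q_j = 0.
By symmetry each firm produces the same amount; substituting Σ_{j≠i} q_j = 3q_i yields q_i = 371/(15/2) = 742/15.
Total output Q = 742/15 + 742/15 + 742/15 + 742/15 = 197.8667.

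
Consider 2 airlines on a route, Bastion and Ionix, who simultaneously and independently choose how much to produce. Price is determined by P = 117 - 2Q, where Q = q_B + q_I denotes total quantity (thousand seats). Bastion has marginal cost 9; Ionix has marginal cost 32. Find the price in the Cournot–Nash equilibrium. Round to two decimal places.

Bastion's profit: π_B = (117 - 2Q)q_B - (9q_B). Setting ∂π_B/∂q_B = 0: 108 - 4q_B - 2(q_I) = 0.
Ionix's profit: π_I = (117 - 2Q)q_I - (32q_I). Setting ∂π_I/∂q_I = 0: 85 - 4q_I - 2(q_B) = 0.
Rearranging gives the reaction functions q_B = (108 - 2q_I)/4 and q_I = (85 - 2q_B)/4.
Solving the pair: q_B = 131/6, q_I = 31/3.
Total output Q = 193/6, so price P = 117 - 2·(193/6) = 158/3.

52.67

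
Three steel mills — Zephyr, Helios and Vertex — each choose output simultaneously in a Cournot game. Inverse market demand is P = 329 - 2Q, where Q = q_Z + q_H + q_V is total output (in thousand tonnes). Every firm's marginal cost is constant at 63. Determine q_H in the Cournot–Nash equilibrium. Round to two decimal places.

Each firm earns π_i = (329 - 2Q)q_i - 63q_i.
Setting ∂π_i/∂q_i = 0 with rivals' quantities fixed: 266 - 4q_i - 2·Σ_{j≠i} q_j = 0.
With identical firms every q_j equals q_i, so Σ_{j≠i} q_j = 2q_i and 266 = 8q_i, giving q_i = 133/4.

33.25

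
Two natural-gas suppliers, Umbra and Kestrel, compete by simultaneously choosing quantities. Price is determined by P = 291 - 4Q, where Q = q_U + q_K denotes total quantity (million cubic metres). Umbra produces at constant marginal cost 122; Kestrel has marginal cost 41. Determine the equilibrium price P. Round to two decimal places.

Umbra's profit: π_U = (291 - 4Q)q_U - (122q_U). Setting ∂π_U/∂q_U = 0: 169 - 8q_U - 4(q_K) = 0.
Kestrel's first-order condition: 250 - 8q_K - 4(q_U) = 0.
Rearranging gives the reaction functions q_U = (169 - 4q_K)/8 and q_K = (250 - 4q_U)/8.
Substituting one into the other gives q_U = 22/3 and q_K = 331/12.
Total output Q = 419/12, so price P = 291 - 4·(419/12) = 454/3.

151.33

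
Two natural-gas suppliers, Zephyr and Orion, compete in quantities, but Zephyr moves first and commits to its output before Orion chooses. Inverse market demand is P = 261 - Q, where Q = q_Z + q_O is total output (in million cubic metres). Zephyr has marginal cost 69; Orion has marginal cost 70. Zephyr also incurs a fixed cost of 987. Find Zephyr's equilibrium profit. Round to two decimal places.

3669.13

The follower Orion best-responds to any q_Z: π_O = (261 - Q)q_O - 70q_O.
Setting the follower's marginal profit to zero, 191 - q_Z - 2q_O = 0, i.e. q_O = (191 - q_Z)/2.
Zephyr substitutes q_O(q_Z) into its own profit: π_Z = q_Z(261 - q_Z - (191 - q_Z)/2) - 69q_Z = (331/2 - (1/2)q_Z)q_Z - 69q_Z.
Maximising: ∂π_Z/∂q_Z = 193/2 - q_Z = 0, giving q_Z = 193/2.
Then q_O = (191 - 193/2)/2 = 189/4.
Price P = 261 - 575/4 = 469/4.
Zephyr's profit: (469/4 - 69)·(193/2) - 987 = 3669.1250.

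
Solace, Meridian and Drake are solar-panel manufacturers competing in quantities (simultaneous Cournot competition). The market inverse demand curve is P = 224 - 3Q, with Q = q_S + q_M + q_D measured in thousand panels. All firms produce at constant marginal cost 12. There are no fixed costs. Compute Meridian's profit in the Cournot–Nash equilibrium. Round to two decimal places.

936.33

A representative firm's profit is π_i = q_i(224 - 3Q) - 12q_i.
First-order condition (treating rivals' output as given): 212 - 6q_i - 3·Σ_{j≠i} q_j = 0.
With identical firms every q_j equals q_i, so Σ_{j≠i} q_j = 2q_i and 212 = 12q_i, giving q_i = 53/3.
Price P = 224 - 3·53 = 65.
Meridian's profit: (65 - 12)·(53/3) = 936.3333.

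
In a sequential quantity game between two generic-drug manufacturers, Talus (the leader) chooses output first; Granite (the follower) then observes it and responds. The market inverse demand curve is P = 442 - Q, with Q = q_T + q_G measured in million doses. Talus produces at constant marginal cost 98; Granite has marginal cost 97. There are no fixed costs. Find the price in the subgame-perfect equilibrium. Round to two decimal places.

183.75

The follower Granite best-responds to any q_T: π_G = (442 - Q)q_G - 97q_G.
∂π_G/∂q_G = 345 - q_T - 2q_G = 0 gives the reaction function q_G = (345 - q_T)/2.
Talus substitutes q_G(q_T) into its own profit: π_T = q_T(442 - q_T - (345 - q_T)/2) - 98q_T = (539/2 - (1/2)q_T)q_T - 98q_T.
The leader's first-order condition 343/2 - q_T = 0 yields q_T = 343/2.
Then q_G = (345 - 343/2)/2 = 347/4.
Total output Q = 1033/4, so price P = 442 - 1033/4 = 735/4.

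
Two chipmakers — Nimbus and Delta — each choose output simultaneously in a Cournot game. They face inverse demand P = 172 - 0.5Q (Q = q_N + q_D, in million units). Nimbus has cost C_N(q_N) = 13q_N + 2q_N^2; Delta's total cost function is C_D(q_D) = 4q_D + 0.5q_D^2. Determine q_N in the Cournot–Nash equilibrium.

24

Nimbus's profit: π_N = (172 - 0.5Q)q_N - (13q_N + 2q_N²). Setting ∂π_N/∂q_N = 0: 159 - 5q_N - (1/2)(q_D) = 0.
Delta's first-order condition: 168 - 2q_D - (1/2)(q_N) = 0.
Best responses: q_N = (159 - (1/2)q_D)/5, q_D = (168 - (1/2)q_N)/2.
Solving the pair: q_N = 24, q_D = 78.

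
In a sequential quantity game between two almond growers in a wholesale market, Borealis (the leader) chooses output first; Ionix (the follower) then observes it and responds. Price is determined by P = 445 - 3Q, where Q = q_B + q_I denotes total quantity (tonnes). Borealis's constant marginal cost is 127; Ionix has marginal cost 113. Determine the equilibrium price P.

203

Solve by backward induction. Given q_B, the follower Ionix maximises π_I = (445 - 3q_B - 3q_I)q_I - 113q_I.
Follower FOC: 332 - 3q_B - 6q_I = 0, so q_I(q_B) = (332 - 3q_B)/6.
The leader anticipates this reaction. Substituting into P = 445 - 3Q gives P = 279 - (3/2)q_B, so π_B = (279 - (3/2)q_B)q_B - 127q_B.
Maximising: ∂π_B/∂q_B = 152 - 3q_B = 0, giving q_B = 152/3.
Then q_I = (332 - 3·(152/3))/6 = 30.
Total output Q = 242/3, so price P = 445 - 3·(242/3) = 203.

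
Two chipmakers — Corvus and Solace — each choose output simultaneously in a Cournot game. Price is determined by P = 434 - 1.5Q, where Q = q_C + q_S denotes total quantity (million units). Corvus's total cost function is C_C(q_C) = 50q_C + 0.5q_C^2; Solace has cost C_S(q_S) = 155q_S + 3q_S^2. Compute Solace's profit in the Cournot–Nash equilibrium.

1152

Corvus's profit: π_C = (434 - 1.5Q)q_C - (50q_C + (1/2)q_C²). Setting ∂π_C/∂q_C = 0: 384 - 4q_C - (3/2)(q_S) = 0.
Solace's profit: π_S = (434 - 1.5Q)q_S - (155q_S + 3q_S²). Setting ∂π_S/∂q_S = 0: 279 - 9q_S - (3/2)(q_C) = 0.
Best responses: q_C = (384 - (3/2)q_S)/4, q_S = (279 - (3/2)q_C)/9.
Substituting one into the other gives q_C = 90 and q_S = 16.
Price P = 434 - (3/2)·106 = 275.
Solace's profit: 275·16 - 155·16 - 3·16² = 1152.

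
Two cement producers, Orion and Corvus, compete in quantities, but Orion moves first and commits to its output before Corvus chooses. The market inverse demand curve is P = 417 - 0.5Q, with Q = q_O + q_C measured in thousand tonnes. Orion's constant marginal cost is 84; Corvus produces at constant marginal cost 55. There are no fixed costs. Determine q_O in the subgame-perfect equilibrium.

304

Solve by backward induction. Given q_O, the follower Corvus maximises π_C = (417 - (1/2)q_O - (1/2)q_C)q_C - 55q_C.
Follower FOC: 362 - (1/2)q_O - q_C = 0, so q_C(q_O) = (362 - (1/2)q_O).
Orion substitutes q_C(q_O) into its own profit: π_O = q_O(417 - (1/2)q_O - (362 - (1/2)q_O)/2) - 84q_O = (236 - (1/4)q_O)q_O - 84q_O.
Leader FOC: 152 - (1/2)q_O = 0, so q_O = 304.
Then q_C = (362 - (1/2)·304) = 210.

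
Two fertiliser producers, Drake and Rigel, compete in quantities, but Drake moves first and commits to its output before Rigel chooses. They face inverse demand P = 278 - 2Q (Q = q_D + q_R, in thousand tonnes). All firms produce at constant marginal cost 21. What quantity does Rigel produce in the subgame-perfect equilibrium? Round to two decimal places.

32.13

The follower Rigel best-responds to any q_D: π_R = (278 - 2Q)q_R - 21q_R.
∂π_R/∂q_R = 257 - 2q_D - 4q_R = 0 gives the reaction function q_R = (257 - 2q_D)/4.
Drake substitutes q_R(q_D) into its own profit: π_D = q_D(278 - 2q_D - (257 - 2q_D)/2) - 21q_D = (299/2 - q_D)q_D - 21q_D.
The leader's first-order condition 257/2 - 2q_D = 0 yields q_D = 257/4.
Then q_R = (257 - 2·(257/4))/4 = 257/8.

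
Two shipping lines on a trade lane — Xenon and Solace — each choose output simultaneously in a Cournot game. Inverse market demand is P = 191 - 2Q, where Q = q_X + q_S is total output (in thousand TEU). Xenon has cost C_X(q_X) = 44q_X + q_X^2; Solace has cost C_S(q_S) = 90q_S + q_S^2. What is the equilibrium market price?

Xenon's profit: π_X = (191 - 2Q)q_X - (44q_X + q_X²). Setting ∂π_X/∂q_X = 0: 147 - 6q_X - 2(q_S) = 0.
Solace's first-order condition: 101 - 6q_S - 2(q_X) = 0.
Rearranging gives the reaction functions q_X = (147 - 2q_S)/6 and q_S = (101 - 2q_X)/6.
Substituting one into the other gives q_X = 85/4 and q_S = 39/4.
Total output Q = 31, so price P = 191 - 2·31 = 129.

129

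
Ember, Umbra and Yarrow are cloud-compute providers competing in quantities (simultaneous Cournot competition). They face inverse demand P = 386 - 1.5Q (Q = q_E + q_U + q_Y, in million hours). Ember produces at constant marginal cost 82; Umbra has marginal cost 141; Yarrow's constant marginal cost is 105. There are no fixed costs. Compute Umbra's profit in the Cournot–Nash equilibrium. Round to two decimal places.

Ember's profit: π_E = (386 - 1.5Q)q_E - (82q_E). Setting ∂π_E/∂q_E = 0: 304 - 3q_E - (3/2)(q_U + q_Y) = 0.
Umbra's profit: π_U = (386 - 1.5Q)q_U - (141q_U). Setting ∂π_U/∂q_U = 0: 245 - 3q_U - (3/2)(q_E + q_Y) = 0.
Yarrow's first-order condition: 281 - 3q_Y - (3/2)(q_E + q_U) = 0.
Adding the 3 first-order conditions: 830 − 6Q = 0, so Q = 415/3.
Back-substituting: q_E = (304 − 415/2)/(3/2) = 193/3, q_U = (245 − 415/2)/(3/2) = 25, q_Y = (281 − 415/2)/(3/2) = 49.
Price P = 386 - (3/2)·(415/3) = 357/2.
Umbra's profit: (357/2 - 141)·25 = 1875/2.

937.50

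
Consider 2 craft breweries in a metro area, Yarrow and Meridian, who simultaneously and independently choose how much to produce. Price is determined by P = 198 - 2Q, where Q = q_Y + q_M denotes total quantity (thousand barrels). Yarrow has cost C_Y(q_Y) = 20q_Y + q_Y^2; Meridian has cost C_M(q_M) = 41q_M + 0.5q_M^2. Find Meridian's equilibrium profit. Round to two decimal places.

1269.96

Yarrow's profit: π_Y = (198 - 2Q)q_Y - (20q_Y + q_Y²). Setting ∂π_Y/∂q_Y = 0: 178 - 6q_Y - 2(q_M) = 0.
Meridian's first-order condition: 157 - 5q_M - 2(q_Y) = 0.
So q_Y = (178 - 2q_M)/6 and q_M = (157 - 2q_Y)/5.
Substituting one into the other gives q_Y = 288/13 and q_M = 293/13.
Price P = 198 - 2·(581/13) = 1412/13.
Meridian's profit: (1412/13)·(293/13) - 41·(293/13) - (1/2)(293/13)² = 1269.9556.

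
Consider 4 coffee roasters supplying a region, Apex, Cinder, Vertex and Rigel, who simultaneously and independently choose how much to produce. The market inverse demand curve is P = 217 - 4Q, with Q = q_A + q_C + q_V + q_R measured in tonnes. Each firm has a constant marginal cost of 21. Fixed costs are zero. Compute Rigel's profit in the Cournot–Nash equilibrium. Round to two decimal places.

384.16

A representative firm's profit is π_i = q_i(217 - 4Q) - 21q_i.
Setting ∂π_i/∂q_i = 0 with rivals' quantities fixed: 196 - 8q_i - 4·Σ_{j≠i} q_j = 0.
By symmetry each firm produces the same amount; substituting Σ_{j≠i} q_j = 3q_i yields q_i = 196/20 = 49/5.
Price P = 217 - 4·(196/5) = 301/5.
Rigel's profit: (301/5 - 21)·(49/5) = 384.1600.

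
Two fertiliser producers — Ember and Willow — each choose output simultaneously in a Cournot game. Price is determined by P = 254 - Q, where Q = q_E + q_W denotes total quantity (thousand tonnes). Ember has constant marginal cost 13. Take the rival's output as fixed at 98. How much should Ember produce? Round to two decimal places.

71.50

With the rival's output fixed at 98, Ember's profit is π_E = (254 - 98 - q_E)q_E - (13q_E) = (156 - q_E)q_E - (13q_E).
∂π_E/∂q_E = 143 - 2q_E = 0, so q_E = 143/2.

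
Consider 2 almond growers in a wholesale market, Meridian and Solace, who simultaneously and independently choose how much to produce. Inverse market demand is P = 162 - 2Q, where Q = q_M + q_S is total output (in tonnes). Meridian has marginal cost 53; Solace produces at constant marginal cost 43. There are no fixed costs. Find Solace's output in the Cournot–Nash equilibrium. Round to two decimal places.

Meridian's profit: π_M = (162 - 2Q)q_M - (53q_M). Setting ∂π_M/∂q_M = 0: 109 - 4q_M - 2(q_S) = 0.
Solace's first-order condition: 119 - 4q_S - 2(q_M) = 0.
Rearranging gives the reaction functions q_M = (109 - 2q_S)/4 and q_S = (119 - 2q_M)/4.
Solving the pair: q_M = 33/2, q_S = 43/2.

21.50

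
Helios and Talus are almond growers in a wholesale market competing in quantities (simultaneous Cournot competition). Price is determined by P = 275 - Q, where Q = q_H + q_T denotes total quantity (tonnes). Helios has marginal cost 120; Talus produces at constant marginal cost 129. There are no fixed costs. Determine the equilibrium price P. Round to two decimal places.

Helios's profit: π_H = (275 - Q)q_H - (120q_H). Setting ∂π_H/∂q_H = 0: 155 - 2q_H - (q_T) = 0.
Talus's profit: π_T = (275 - Q)q_T - (129q_T). Setting ∂π_T/∂q_T = 0: 146 - 2q_T - (q_H) = 0.
So q_H = (155 - q_T)/2 and q_T = (146 - q_H)/2.
Substituting one into the other gives q_H = 164/3 and q_T = 137/3.
Total output Q = 301/3, so price P = 275 - 301/3 = 524/3.

174.67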